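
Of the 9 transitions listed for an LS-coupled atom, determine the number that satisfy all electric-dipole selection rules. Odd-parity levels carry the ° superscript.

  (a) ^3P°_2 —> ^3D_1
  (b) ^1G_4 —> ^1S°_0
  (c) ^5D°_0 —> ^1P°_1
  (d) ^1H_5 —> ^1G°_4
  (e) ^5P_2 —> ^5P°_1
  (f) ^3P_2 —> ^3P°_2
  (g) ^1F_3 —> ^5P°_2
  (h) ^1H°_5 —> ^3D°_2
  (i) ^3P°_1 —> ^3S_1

(a) allowed
(b) forbidden (ΔL, ΔJ fail)
(c) forbidden (parity, ΔS fail)
(d) allowed
(e) allowed
(f) allowed
(g) forbidden (ΔS, ΔL fail)
(h) forbidden (parity, ΔS, ΔL, ΔJ fail)
(i) allowed
Total allowed: 5 of 9.

5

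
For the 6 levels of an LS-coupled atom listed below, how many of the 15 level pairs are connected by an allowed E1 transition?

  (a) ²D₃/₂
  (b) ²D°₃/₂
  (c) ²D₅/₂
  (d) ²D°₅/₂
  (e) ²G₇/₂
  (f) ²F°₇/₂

6

(a)–(b): allowed.
(a)–(c): forbidden (parity).
(a)–(d): allowed.
(a)–(e): forbidden (parity, ΔL, ΔJ).
(a)–(f): forbidden (ΔJ).
(b)–(c): allowed.
(b)–(d): forbidden (parity).
(b)–(e): forbidden (ΔL, ΔJ).
(b)–(f): forbidden (parity, ΔJ).
(c)–(d): allowed.
(c)–(e): forbidden (parity, ΔL).
(c)–(f): allowed.
(d)–(e): forbidden (ΔL).
(d)–(f): forbidden (parity).
(e)–(f): allowed.
Allowed pairs: 6 of 15.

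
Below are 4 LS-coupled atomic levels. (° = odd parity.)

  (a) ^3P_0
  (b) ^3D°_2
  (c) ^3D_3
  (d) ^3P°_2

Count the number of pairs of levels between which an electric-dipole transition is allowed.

(a)–(b): forbidden (ΔJ).
(a)–(c): forbidden (parity, ΔJ).
(a)–(d): forbidden (ΔJ).
(b)–(c): allowed.
(b)–(d): forbidden (parity).
(c)–(d): allowed.
Allowed pairs: 2 of 6.

2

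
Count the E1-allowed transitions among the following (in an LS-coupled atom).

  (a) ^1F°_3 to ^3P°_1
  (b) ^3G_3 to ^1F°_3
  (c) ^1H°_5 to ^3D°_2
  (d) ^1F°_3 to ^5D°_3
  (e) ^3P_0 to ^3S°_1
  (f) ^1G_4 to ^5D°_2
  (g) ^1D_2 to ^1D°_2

(a) forbidden (parity, ΔS, ΔL, ΔJ fail)
(b) forbidden (ΔS fails)
(c) forbidden (parity, ΔS, ΔL, ΔJ fail)
(d) forbidden (parity, ΔS fail)
(e) allowed
(f) forbidden (ΔS, ΔL, ΔJ fail)
(g) allowed
Total allowed: 2 of 7.

2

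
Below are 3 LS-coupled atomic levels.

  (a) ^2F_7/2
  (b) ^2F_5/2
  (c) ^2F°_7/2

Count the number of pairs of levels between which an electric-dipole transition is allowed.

(a)–(b): forbidden (parity).
(a)–(c): allowed.
(b)–(c): allowed.
Allowed pairs: 2 of 3.

2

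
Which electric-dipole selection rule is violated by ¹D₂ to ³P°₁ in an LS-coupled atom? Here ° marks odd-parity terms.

the ΔS = 0 rule

Parity must change: even → odd — passes.
ΔS = 0: S: 0 → 1 — fails.
ΔL = 0, ±1 (not L=0↔0): L: 2 → 1, ΔL = -1 — passes.
ΔJ = 0, ±1 (not J=0↔0): J: 2 → 1, ΔJ = -1 — passes.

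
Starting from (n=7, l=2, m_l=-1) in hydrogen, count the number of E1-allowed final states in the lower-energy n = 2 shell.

E1 requires Δl = ±1, so l_f ∈ {1, 3}; with 0 ≤ l_f ≤ n_f−1 = 1, the allowed l_f values are {1}.
For l_f = 1: m_f ∈ {m_i−1, m_i, m_i+1} ∩ [−1, 1] = {-1, 0} → 2 states.
Total: 2.

2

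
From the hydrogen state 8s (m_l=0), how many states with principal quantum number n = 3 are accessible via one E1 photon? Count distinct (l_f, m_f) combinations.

E1 requires Δl = ±1, so l_f ∈ {-1, 1}; with 0 ≤ l_f ≤ n_f−1 = 2, the allowed l_f values are {1}.
For l_f = 1: m_f ∈ {m_i−1, m_i, m_i+1} ∩ [−1, 1] = {-1, 0, 1} → 3 states.
Total: 3.

3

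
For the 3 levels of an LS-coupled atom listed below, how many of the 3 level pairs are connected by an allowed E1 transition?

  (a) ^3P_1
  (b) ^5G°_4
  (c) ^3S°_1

1

(a)–(b): forbidden (ΔS, ΔL, ΔJ).
(a)–(c): allowed.
(b)–(c): forbidden (parity, ΔS, ΔL, ΔJ).
Allowed pairs: 1 of 3.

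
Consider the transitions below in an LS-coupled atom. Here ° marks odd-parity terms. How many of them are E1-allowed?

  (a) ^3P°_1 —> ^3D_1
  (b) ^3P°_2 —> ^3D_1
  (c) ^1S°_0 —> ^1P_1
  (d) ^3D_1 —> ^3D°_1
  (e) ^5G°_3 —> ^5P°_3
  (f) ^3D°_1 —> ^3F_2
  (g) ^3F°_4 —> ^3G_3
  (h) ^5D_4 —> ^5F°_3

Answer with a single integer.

7

(a) allowed
(b) allowed
(c) allowed
(d) allowed
(e) forbidden (parity, ΔL fail)
(f) allowed
(g) allowed
(h) allowed
Total allowed: 7 of 8.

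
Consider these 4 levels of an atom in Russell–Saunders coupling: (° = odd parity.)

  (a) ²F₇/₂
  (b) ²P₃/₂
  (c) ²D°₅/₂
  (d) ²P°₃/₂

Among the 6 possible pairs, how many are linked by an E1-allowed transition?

(a)–(b): forbidden (parity, ΔL, ΔJ).
(a)–(c): allowed.
(a)–(d): forbidden (ΔL, ΔJ).
(b)–(c): allowed.
(b)–(d): allowed.
(c)–(d): forbidden (parity).
Allowed pairs: 3 of 6.

3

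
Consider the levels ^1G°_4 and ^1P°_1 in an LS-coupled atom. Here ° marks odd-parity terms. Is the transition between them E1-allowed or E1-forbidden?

Reading off the term symbols: S 0→0, L 4→1, J 4→1, parity odd→odd.
ΔS = 0: S: 0 → 0 — satisfied.
ΔL = 0, ±1 (not L=0↔0): L: 4 → 1, ΔL = -3 — violated.
ΔJ = 0, ±1 (not J=0↔0): J: 4 → 1, ΔJ = -3 — violated.
Parity must change: odd → odd — violated.
Rule(s) violated: parity, ΔL, ΔJ.

forbidden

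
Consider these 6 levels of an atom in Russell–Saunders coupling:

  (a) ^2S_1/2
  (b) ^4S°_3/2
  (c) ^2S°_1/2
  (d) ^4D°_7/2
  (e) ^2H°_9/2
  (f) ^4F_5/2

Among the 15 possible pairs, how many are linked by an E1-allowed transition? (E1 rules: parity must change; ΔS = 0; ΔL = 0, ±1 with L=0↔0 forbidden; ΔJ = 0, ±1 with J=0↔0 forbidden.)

(a)–(b): forbidden (ΔS, ΔL).
(a)–(c): forbidden (ΔL).
(a)–(d): forbidden (ΔS, ΔL, ΔJ).
(a)–(e): forbidden (ΔL, ΔJ).
(a)–(f): forbidden (parity, ΔS, ΔL, ΔJ).
(b)–(c): forbidden (parity, ΔS, ΔL).
(b)–(d): forbidden (parity, ΔL, ΔJ).
(b)–(e): forbidden (parity, ΔS, ΔL, ΔJ).
(b)–(f): forbidden (ΔL).
(c)–(d): forbidden (parity, ΔS, ΔL, ΔJ).
(c)–(e): forbidden (parity, ΔL, ΔJ).
(c)–(f): forbidden (ΔS, ΔL, ΔJ).
(d)–(e): forbidden (parity, ΔS, ΔL).
(d)–(f): allowed.
(e)–(f): forbidden (ΔS, ΔL, ΔJ).
Allowed pairs: 1 of 15.

1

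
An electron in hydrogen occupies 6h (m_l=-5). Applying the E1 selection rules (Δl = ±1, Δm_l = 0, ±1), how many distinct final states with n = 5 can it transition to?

1

E1 requires Δl = ±1, so l_f ∈ {4, 6}; with 0 ≤ l_f ≤ n_f−1 = 4, the allowed l_f values are {4}.
For l_f = 4: m_f ∈ {m_i−1, m_i, m_i+1} ∩ [−4, 4] = {-4} → 1 state.
Total: 1.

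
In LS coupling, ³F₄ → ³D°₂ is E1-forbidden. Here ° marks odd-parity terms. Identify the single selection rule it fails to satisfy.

Reading off the term symbols: S 1→1, L 3→2, J 4→2, parity even→odd.
ΔS = 0: S: 1 → 1 — passes.
ΔL = 0, ±1 (not L=0↔0): L: 3 → 2, ΔL = -1 — passes.
ΔJ = 0, ±1 (not J=0↔0): J: 4 → 2, ΔJ = -2 — fails.
Parity must change: even → odd — passes.

the ΔJ = 0, ±1 rule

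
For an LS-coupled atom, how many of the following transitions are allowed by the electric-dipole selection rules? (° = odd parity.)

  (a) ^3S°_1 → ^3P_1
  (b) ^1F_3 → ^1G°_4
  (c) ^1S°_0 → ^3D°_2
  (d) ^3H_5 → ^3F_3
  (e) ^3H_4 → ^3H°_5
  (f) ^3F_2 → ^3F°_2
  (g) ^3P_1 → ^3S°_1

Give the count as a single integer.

(a) allowed
(b) allowed
(c) forbidden (parity, ΔS, ΔL, ΔJ fail)
(d) forbidden (parity, ΔL, ΔJ fail)
(e) allowed
(f) allowed
(g) allowed
Total allowed: 5 of 7.

5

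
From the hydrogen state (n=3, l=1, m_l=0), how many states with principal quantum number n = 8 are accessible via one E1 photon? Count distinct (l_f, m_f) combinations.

E1 requires Δl = ±1, so l_f ∈ {0, 2}; with 0 ≤ l_f ≤ n_f−1 = 7, the allowed l_f values are {0, 2}.
For l_f = 0: m_f ∈ {m_i−1, m_i, m_i+1} ∩ [−0, 0] = {0} → 1 state.
For l_f = 2: m_f ∈ {m_i−1, m_i, m_i+1} ∩ [−2, 2] = {-1, 0, 1} → 3 states.
Total: 4.

4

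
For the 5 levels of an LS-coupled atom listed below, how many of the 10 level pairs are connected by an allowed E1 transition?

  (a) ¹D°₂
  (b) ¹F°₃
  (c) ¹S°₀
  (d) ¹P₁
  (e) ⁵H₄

(a)–(b): forbidden (parity).
(a)–(c): forbidden (parity, ΔL, ΔJ).
(a)–(d): allowed.
(a)–(e): forbidden (ΔS, ΔL, ΔJ).
(b)–(c): forbidden (parity, ΔL, ΔJ).
(b)–(d): forbidden (ΔL, ΔJ).
(b)–(e): forbidden (ΔS, ΔL).
(c)–(d): allowed.
(c)–(e): forbidden (ΔS, ΔL, ΔJ).
(d)–(e): forbidden (parity, ΔS, ΔL, ΔJ).
Allowed pairs: 2 of 10.

2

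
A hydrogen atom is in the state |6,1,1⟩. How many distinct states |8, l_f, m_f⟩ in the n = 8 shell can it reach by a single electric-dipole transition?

E1 requires Δl = ±1, so l_f ∈ {0, 2}; with 0 ≤ l_f ≤ n_f−1 = 7, the allowed l_f values are {0, 2}.
For l_f = 0: m_f ∈ {m_i−1, m_i, m_i+1} ∩ [−0, 0] = {0} → 1 state.
For l_f = 2: m_f ∈ {m_i−1, m_i, m_i+1} ∩ [−2, 2] = {0, 1, 2} → 3 states.
Total: 4.

4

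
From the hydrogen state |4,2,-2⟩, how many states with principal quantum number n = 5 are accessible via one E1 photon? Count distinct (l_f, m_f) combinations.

E1 requires Δl = ±1, so l_f ∈ {1, 3}; with 0 ≤ l_f ≤ n_f−1 = 4, the allowed l_f values are {1, 3}.
For l_f = 1: m_f ∈ {m_i−1, m_i, m_i+1} ∩ [−1, 1] = {-1} → 1 state.
For l_f = 3: m_f ∈ {m_i−1, m_i, m_i+1} ∩ [−3, 3] = {-3, -2, -1} → 3 states.
Total: 4.

4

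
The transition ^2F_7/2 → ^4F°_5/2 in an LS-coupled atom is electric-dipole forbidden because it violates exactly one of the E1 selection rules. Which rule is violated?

the ΔS = 0 rule

Initial level: S=1/2, L=3, J=7/2, parity even. Final level: S=3/2, L=3, J=5/2, parity odd.
ΔL = 0, ±1 (not L=0↔0): L: 3 → 3, ΔL = +0 — satisfied.
ΔJ = 0, ±1 (not J=0↔0): J: 7/2 → 5/2, ΔJ = -1 — satisfied.
Parity must change: even → odd — satisfied.
ΔS = 0: S: 1/2 → 3/2 — violated.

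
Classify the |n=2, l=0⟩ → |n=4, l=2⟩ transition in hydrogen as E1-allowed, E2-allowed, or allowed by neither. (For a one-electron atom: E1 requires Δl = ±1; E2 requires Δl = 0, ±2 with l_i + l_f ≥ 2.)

E2

Δl = 2 − 0 = +2; l_i + l_f = 2.
E1 (Δl = ±1): not satisfied.
E2 (Δl = 0,±2, l_i+l_f ≥ 2): satisfied.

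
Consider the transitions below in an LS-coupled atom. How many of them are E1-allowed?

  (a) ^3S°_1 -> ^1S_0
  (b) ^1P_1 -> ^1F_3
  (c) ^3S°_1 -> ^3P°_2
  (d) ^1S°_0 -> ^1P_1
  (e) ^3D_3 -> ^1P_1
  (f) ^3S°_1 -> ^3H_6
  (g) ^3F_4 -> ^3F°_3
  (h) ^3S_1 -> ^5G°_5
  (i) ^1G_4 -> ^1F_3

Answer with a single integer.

2

(a) forbidden (ΔS, ΔL fail)
(b) forbidden (parity, ΔL, ΔJ fail)
(c) forbidden (parity fails)
(d) allowed
(e) forbidden (parity, ΔS, ΔJ fail)
(f) forbidden (ΔL, ΔJ fail)
(g) allowed
(h) forbidden (ΔS, ΔL, ΔJ fail)
(i) forbidden (parity fails)
Total allowed: 2 of 9.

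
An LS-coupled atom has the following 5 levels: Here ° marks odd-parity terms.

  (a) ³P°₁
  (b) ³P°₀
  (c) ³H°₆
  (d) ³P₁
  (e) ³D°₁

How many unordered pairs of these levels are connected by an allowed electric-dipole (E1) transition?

(a)–(b): forbidden (parity).
(a)–(c): forbidden (parity, ΔL, ΔJ).
(a)–(d): allowed.
(a)–(e): forbidden (parity).
(b)–(c): forbidden (parity, ΔL, ΔJ).
(b)–(d): allowed.
(b)–(e): forbidden (parity).
(c)–(d): forbidden (ΔL, ΔJ).
(c)–(e): forbidden (parity, ΔL, ΔJ).
(d)–(e): allowed.
Allowed pairs: 3 of 10.

3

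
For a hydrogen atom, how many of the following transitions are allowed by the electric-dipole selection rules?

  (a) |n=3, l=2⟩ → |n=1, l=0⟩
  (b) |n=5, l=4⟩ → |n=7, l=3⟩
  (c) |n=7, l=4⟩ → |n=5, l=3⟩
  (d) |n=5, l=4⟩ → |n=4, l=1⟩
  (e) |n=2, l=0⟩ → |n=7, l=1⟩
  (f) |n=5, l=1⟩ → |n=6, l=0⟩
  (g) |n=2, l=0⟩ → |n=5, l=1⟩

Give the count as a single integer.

(a) forbidden — Δl = -2 (E1 requires Δl = ±1)
(b) allowed
(c) allowed
(d) forbidden — Δl = -3 (E1 requires Δl = ±1)
(e) allowed
(f) allowed
(g) allowed
Total allowed: 5 of 7.

5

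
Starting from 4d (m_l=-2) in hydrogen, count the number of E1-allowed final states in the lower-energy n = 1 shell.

E1 requires l_f ∈ {1, 3}, but neither lies in [0, 0], so no final state is reachable.
Total: 0.

0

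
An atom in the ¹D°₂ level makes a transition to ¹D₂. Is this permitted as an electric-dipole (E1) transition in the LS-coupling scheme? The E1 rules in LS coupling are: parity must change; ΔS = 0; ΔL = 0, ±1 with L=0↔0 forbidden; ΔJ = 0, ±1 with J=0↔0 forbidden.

Initial level: S=0, L=2, J=2, parity odd. Final level: S=0, L=2, J=2, parity even.
Parity must change: odd → even — satisfied.
ΔS = 0: S: 0 → 0 — satisfied.
ΔL = 0, ±1 (not L=0↔0): L: 2 → 2, ΔL = +0 — satisfied.
ΔJ = 0, ±1 (not J=0↔0): J: 2 → 2, ΔJ = +0 — satisfied.
All four E1 rules are satisfied.

allowed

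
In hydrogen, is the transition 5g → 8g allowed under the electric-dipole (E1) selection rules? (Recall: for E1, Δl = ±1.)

Initial l = 4, final l = 4, so Δl = +0. E1 requires Δl = ±1: fails.
The transition is electric-dipole forbidden.

forbidden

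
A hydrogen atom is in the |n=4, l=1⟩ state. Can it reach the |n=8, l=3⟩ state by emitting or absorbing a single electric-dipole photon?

forbidden

Δl = 3 − 1 = +2; the E1 rule Δl = ±1 is ✗.
The transition is electric-dipole forbidden.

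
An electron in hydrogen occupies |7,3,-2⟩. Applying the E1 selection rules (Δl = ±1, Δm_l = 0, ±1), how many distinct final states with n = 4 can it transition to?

E1 requires Δl = ±1, so l_f ∈ {2, 4}; with 0 ≤ l_f ≤ n_f−1 = 3, the allowed l_f values are {2}.
For l_f = 2: m_f ∈ {m_i−1, m_i, m_i+1} ∩ [−2, 2] = {-2, -1} → 2 states.
Total: 2.

2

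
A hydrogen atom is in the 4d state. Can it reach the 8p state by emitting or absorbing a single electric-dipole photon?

allowed

l: 2 → 1 (Δl = -1). Δl = ±1 passes.
All E1 selection rules are satisfied.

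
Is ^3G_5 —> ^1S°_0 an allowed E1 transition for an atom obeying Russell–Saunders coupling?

forbidden

Initial level: S=1, L=4, J=5, parity even. Final level: S=0, L=0, J=0, parity odd.
ΔJ = 0, ±1 (not J=0↔0): J: 5 → 0, ΔJ = -5 — violated.
ΔL = 0, ±1 (not L=0↔0): L: 4 → 0, ΔL = -4 — violated.
ΔS = 0: S: 1 → 0 — violated.
Parity must change: even → odd — satisfied.
Rule(s) violated: ΔS, ΔL, ΔJ.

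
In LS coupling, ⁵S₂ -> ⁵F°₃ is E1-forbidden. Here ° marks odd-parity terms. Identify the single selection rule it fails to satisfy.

the ΔL = 0, ±1 rule

Initial level: S=2, L=0, J=2, parity even. Final level: S=2, L=3, J=3, parity odd.
Parity must change: even → odd — ok.
ΔS = 0: S: 2 → 2 — ok.
ΔL = 0, ±1 (not L=0↔0): L: 0 → 3, ΔL = +3 — fails.
ΔJ = 0, ±1 (not J=0↔0): J: 2 → 3, ΔJ = +1 — ok.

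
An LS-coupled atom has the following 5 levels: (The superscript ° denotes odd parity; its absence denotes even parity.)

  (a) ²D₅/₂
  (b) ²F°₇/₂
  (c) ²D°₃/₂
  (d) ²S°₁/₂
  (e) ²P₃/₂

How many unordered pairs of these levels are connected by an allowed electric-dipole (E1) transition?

(a)–(b): allowed.
(a)–(c): allowed.
(a)–(d): forbidden (ΔL, ΔJ).
(a)–(e): forbidden (parity).
(b)–(c): forbidden (parity, ΔJ).
(b)–(d): forbidden (parity, ΔL, ΔJ).
(b)–(e): forbidden (ΔL, ΔJ).
(c)–(d): forbidden (parity, ΔL).
(c)–(e): allowed.
(d)–(e): allowed.
Allowed pairs: 4 of 10.

4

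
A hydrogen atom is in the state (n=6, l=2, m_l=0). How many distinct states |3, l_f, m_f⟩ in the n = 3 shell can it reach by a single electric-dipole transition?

3

E1 requires Δl = ±1, so l_f ∈ {1, 3}; with 0 ≤ l_f ≤ n_f−1 = 2, the allowed l_f values are {1}.
For l_f = 1: m_f ∈ {m_i−1, m_i, m_i+1} ∩ [−1, 1] = {-1, 0, 1} → 3 states.
Total: 3.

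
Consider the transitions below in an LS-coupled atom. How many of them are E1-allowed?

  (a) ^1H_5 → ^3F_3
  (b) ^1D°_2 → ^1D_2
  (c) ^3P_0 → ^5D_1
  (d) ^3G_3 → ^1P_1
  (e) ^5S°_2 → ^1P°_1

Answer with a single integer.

1

(a) forbidden (parity, ΔS, ΔL, ΔJ fail)
(b) allowed
(c) forbidden (parity, ΔS fail)
(d) forbidden (parity, ΔS, ΔL, ΔJ fail)
(e) forbidden (parity, ΔS fail)
Total allowed: 1 of 5.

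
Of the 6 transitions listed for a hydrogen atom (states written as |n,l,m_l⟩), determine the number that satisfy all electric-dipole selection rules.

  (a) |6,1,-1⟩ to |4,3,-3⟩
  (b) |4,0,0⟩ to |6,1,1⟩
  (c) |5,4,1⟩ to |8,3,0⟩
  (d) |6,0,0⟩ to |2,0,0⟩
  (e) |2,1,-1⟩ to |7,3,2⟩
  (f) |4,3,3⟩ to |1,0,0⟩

(a) forbidden — Δl = +2 (E1 requires Δl = ±1); Δm_l = -2 (E1 requires Δm_l = 0, ±1)
(b) allowed
(c) allowed
(d) forbidden — Δl = +0 (E1 requires Δl = ±1)
(e) forbidden — Δl = +2 (E1 requires Δl = ±1); Δm_l = +3 (E1 requires Δm_l = 0, ±1)
(f) forbidden — Δl = -3 (E1 requires Δl = ±1); Δm_l = -3 (E1 requires Δm_l = 0, ±1)
Total allowed: 2 of 6.

2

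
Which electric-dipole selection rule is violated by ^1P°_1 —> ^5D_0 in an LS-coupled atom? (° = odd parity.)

the ΔS = 0 rule

Parity must change: odd → even — ✓.
ΔS = 0: S: 0 → 2 — ✗.
ΔL = 0, ±1 (not L=0↔0): L: 1 → 2, ΔL = +1 — ✓.
ΔJ = 0, ±1 (not J=0↔0): J: 1 → 0, ΔJ = -1 — ✓.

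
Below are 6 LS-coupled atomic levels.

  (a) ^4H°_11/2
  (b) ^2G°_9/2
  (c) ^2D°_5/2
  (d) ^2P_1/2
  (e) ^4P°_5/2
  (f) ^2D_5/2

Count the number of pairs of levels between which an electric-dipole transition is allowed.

(a)–(b): forbidden (parity, ΔS).
(a)–(c): forbidden (parity, ΔS, ΔL, ΔJ).
(a)–(d): forbidden (ΔS, ΔL, ΔJ).
(a)–(e): forbidden (parity, ΔL, ΔJ).
(a)–(f): forbidden (ΔS, ΔL, ΔJ).
(b)–(c): forbidden (parity, ΔL, ΔJ).
(b)–(d): forbidden (ΔL, ΔJ).
(b)–(e): forbidden (parity, ΔS, ΔL, ΔJ).
(b)–(f): forbidden (ΔL, ΔJ).
(c)–(d): forbidden (ΔJ).
(c)–(e): forbidden (parity, ΔS).
(c)–(f): allowed.
(d)–(e): forbidden (ΔS, ΔJ).
(d)–(f): forbidden (parity, ΔJ).
(e)–(f): forbidden (ΔS).
Allowed pairs: 1 of 15.

1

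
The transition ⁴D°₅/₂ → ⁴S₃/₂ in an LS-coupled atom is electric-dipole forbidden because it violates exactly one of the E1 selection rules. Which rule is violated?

Initial level: S=3/2, L=2, J=5/2, parity odd. Final level: S=3/2, L=0, J=3/2, parity even.
Parity must change: odd → even — ok.
ΔS = 0: S: 3/2 → 3/2 — ok.
ΔL = 0, ±1 (not L=0↔0): L: 2 → 0, ΔL = -2 — fails.
ΔJ = 0, ±1 (not J=0↔0): J: 5/2 → 3/2, ΔJ = -1 — ok.

the ΔL = 0, ±1 rule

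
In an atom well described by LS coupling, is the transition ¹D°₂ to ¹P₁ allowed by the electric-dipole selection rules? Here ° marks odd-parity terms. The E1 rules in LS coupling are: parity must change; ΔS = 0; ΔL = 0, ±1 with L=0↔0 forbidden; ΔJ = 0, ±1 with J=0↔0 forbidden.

allowed

Reading off the term symbols: S 0→0, L 2→1, J 2→1, parity odd→even.
Parity must change: odd → even — ok.
ΔS = 0: S: 0 → 0 — ok.
ΔL = 0, ±1 (not L=0↔0): L: 2 → 1, ΔL = -1 — ok.
ΔJ = 0, ±1 (not J=0↔0): J: 2 → 1, ΔJ = -1 — ok.
All four E1 rules are satisfied.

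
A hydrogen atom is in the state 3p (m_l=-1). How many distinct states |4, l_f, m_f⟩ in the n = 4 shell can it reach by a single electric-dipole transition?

4

E1 requires Δl = ±1, so l_f ∈ {0, 2}; with 0 ≤ l_f ≤ n_f−1 = 3, the allowed l_f values are {0, 2}.
For l_f = 0: m_f ∈ {m_i−1, m_i, m_i+1} ∩ [−0, 0] = {0} → 1 state.
For l_f = 2: m_f ∈ {m_i−1, m_i, m_i+1} ∩ [−2, 2] = {-2, -1, 0} → 3 states.
Total: 4.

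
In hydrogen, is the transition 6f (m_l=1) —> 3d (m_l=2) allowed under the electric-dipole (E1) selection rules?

l: 3 → 2 (Δl = -1). Δl = ±1 ✓.
Δm_l = 2 − (1) = +1. E1 requires Δm_l = 0, ±1: ✓.
All E1 selection rules are satisfied.

allowed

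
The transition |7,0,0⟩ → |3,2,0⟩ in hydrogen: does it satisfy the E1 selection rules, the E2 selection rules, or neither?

Δl = 2 − 0 = +2; l_i + l_f = 2.
Δm_l = +0.
E1 (Δl = ±1, |Δm_l| ≤ 1): not satisfied.
E2 (Δl = 0,±2, l_i+l_f ≥ 2, |Δm_l| ≤ 2): satisfied.

E2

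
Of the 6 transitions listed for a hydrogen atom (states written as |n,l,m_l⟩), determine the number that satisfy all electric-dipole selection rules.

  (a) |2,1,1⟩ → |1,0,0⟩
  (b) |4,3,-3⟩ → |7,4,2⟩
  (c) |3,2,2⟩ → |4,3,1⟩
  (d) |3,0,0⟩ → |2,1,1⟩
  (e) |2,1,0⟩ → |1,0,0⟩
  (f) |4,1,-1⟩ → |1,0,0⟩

5

(a) allowed
(b) forbidden — Δm_l = +5 (E1 requires Δm_l = 0, ±1)
(c) allowed
(d) allowed
(e) allowed
(f) allowed
Total allowed: 5 of 6.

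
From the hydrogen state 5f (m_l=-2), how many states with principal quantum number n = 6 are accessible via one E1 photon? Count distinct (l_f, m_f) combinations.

E1 requires Δl = ±1, so l_f ∈ {2, 4}; with 0 ≤ l_f ≤ n_f−1 = 5, the allowed l_f values are {2, 4}.
For l_f = 2: m_f ∈ {m_i−1, m_i, m_i+1} ∩ [−2, 2] = {-2, -1} → 2 states.
For l_f = 4: m_f ∈ {m_i−1, m_i, m_i+1} ∩ [−4, 4] = {-3, -2, -1} → 3 states.
Total: 5.

5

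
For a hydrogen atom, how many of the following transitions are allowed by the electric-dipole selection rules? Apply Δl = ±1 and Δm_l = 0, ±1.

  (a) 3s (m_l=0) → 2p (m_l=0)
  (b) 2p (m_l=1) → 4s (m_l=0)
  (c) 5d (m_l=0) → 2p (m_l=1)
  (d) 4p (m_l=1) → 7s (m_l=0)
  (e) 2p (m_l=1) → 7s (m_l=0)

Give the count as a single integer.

5

(a) allowed
(b) allowed
(c) allowed
(d) allowed
(e) allowed
Total allowed: 5 of 5.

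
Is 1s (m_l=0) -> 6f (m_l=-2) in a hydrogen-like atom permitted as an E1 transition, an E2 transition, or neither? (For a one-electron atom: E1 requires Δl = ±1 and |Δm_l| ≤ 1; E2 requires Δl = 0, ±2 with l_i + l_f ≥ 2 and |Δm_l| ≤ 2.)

Δl = 3 − 0 = +3; l_i + l_f = 3.
Δm_l = -2.
E1 (Δl = ±1, |Δm_l| ≤ 1): not satisfied.
E2 (Δl = 0,±2, l_i+l_f ≥ 2, |Δm_l| ≤ 2): not satisfied.

neither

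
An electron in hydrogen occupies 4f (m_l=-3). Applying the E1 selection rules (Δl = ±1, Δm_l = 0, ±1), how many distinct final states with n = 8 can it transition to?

E1 requires Δl = ±1, so l_f ∈ {2, 4}; with 0 ≤ l_f ≤ n_f−1 = 7, the allowed l_f values are {2, 4}.
For l_f = 2: m_f ∈ {m_i−1, m_i, m_i+1} ∩ [−2, 2] = {-2} → 1 state.
For l_f = 4: m_f ∈ {m_i−1, m_i, m_i+1} ∩ [−4, 4] = {-4, -3, -2} → 3 states.
Total: 4.

4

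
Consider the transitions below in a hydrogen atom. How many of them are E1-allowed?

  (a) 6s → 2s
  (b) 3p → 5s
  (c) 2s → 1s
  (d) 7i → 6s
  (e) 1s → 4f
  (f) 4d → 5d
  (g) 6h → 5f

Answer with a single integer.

1

(a) forbidden — Δl = +0 (E1 requires Δl = ±1)
(b) allowed
(c) forbidden — Δl = +0 (E1 requires Δl = ±1)
(d) forbidden — Δl = -6 (E1 requires Δl = ±1)
(e) forbidden — Δl = +3 (E1 requires Δl = ±1)
(f) forbidden — Δl = +0 (E1 requires Δl = ±1)
(g) forbidden — Δl = -2 (E1 requires Δl = ±1)
Total allowed: 1 of 7.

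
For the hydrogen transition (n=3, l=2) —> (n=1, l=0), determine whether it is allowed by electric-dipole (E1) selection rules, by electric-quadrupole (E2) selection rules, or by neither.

E2

Δl = 0 − 2 = -2; l_i + l_f = 2.
E1 (Δl = ±1): not satisfied.
E2 (Δl = 0,±2, l_i+l_f ≥ 2): satisfied.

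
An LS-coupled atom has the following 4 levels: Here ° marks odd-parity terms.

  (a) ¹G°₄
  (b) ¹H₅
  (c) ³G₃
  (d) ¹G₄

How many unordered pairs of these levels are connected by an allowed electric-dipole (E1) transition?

2

(a)–(b): allowed.
(a)–(c): forbidden (ΔS).
(a)–(d): allowed.
(b)–(c): forbidden (parity, ΔS, ΔJ).
(b)–(d): forbidden (parity).
(c)–(d): forbidden (parity, ΔS).
Allowed pairs: 2 of 6.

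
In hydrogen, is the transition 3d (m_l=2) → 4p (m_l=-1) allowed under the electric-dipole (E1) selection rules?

forbidden

l: 2 → 1 (Δl = -1). Δl = ±1 satisfied.
m_l: 2 → -1 (Δm_l = -3). |Δm_l| ≤ 1 violated.
The transition is electric-dipole forbidden.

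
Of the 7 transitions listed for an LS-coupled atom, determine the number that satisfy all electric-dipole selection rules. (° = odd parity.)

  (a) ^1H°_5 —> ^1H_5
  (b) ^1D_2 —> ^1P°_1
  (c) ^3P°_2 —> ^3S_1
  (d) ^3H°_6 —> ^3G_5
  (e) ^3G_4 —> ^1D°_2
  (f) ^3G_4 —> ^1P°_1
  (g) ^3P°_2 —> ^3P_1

(a) allowed
(b) allowed
(c) allowed
(d) allowed
(e) forbidden (ΔS, ΔL, ΔJ fail)
(f) forbidden (ΔS, ΔL, ΔJ fail)
(g) allowed
Total allowed: 5 of 7.

5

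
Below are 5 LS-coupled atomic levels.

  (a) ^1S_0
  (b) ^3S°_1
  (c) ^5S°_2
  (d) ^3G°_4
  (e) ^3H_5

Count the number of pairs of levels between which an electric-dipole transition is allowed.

1

(a)–(b): forbidden (ΔS, ΔL).
(a)–(c): forbidden (ΔS, ΔL, ΔJ).
(a)–(d): forbidden (ΔS, ΔL, ΔJ).
(a)–(e): forbidden (parity, ΔS, ΔL, ΔJ).
(b)–(c): forbidden (parity, ΔS, ΔL).
(b)–(d): forbidden (parity, ΔL, ΔJ).
(b)–(e): forbidden (ΔL, ΔJ).
(c)–(d): forbidden (parity, ΔS, ΔL, ΔJ).
(c)–(e): forbidden (ΔS, ΔL, ΔJ).
(d)–(e): allowed.
Allowed pairs: 1 of 10.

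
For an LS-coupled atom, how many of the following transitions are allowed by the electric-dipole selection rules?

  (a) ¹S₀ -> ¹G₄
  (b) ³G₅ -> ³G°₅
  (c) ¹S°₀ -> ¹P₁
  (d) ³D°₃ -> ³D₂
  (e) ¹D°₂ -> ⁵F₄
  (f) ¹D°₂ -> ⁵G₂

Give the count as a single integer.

3

(a) forbidden (parity, ΔL, ΔJ fail)
(b) allowed
(c) allowed
(d) allowed
(e) forbidden (ΔS, ΔJ fail)
(f) forbidden (ΔS, ΔL fail)
Total allowed: 3 of 6.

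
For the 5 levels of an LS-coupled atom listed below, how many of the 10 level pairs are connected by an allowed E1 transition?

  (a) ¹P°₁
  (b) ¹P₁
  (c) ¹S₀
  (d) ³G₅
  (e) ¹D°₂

(a)–(b): allowed.
(a)–(c): allowed.
(a)–(d): forbidden (ΔS, ΔL, ΔJ).
(a)–(e): forbidden (parity).
(b)–(c): forbidden (parity).
(b)–(d): forbidden (parity, ΔS, ΔL, ΔJ).
(b)–(e): allowed.
(c)–(d): forbidden (parity, ΔS, ΔL, ΔJ).
(c)–(e): forbidden (ΔL, ΔJ).
(d)–(e): forbidden (ΔS, ΔL, ΔJ).
Allowed pairs: 3 of 10.

3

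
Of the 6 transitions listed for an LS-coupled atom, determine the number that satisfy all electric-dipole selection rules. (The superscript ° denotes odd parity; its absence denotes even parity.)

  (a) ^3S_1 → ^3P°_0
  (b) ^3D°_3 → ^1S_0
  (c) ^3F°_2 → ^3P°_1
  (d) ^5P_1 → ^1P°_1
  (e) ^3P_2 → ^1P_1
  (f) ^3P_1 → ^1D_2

(a) allowed
(b) forbidden (ΔS, ΔL, ΔJ fail)
(c) forbidden (parity, ΔL fail)
(d) forbidden (ΔS fails)
(e) forbidden (parity, ΔS fail)
(f) forbidden (parity, ΔS fail)
Total allowed: 1 of 6.

1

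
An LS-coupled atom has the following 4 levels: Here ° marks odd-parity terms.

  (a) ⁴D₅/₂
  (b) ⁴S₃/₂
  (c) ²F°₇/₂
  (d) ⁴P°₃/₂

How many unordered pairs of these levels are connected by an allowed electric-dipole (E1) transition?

(a)–(b): forbidden (parity, ΔL).
(a)–(c): forbidden (ΔS).
(a)–(d): allowed.
(b)–(c): forbidden (ΔS, ΔL, ΔJ).
(b)–(d): allowed.
(c)–(d): forbidden (parity, ΔS, ΔL, ΔJ).
Allowed pairs: 2 of 6.

2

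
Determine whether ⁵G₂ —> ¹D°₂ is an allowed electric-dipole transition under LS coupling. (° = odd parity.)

Parity must change: even → odd — ✓.
ΔS = 0: S: 2 → 0 — ✗.
ΔL = 0, ±1 (not L=0↔0): L: 4 → 2, ΔL = -2 — ✗.
ΔJ = 0, ±1 (not J=0↔0): J: 2 → 2, ΔJ = +0 — ✓.
Rule(s) violated: ΔS, ΔL.

forbidden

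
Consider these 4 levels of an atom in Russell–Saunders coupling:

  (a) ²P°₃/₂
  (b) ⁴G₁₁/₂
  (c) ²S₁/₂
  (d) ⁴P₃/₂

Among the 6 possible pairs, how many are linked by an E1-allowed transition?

(a)–(b): forbidden (ΔS, ΔL, ΔJ).
(a)–(c): allowed.
(a)–(d): forbidden (ΔS).
(b)–(c): forbidden (parity, ΔS, ΔL, ΔJ).
(b)–(d): forbidden (parity, ΔL, ΔJ).
(c)–(d): forbidden (parity, ΔS).
Allowed pairs: 1 of 6.

1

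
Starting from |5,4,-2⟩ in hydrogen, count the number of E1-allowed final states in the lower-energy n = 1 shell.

E1 requires l_f ∈ {3, 5}, but neither lies in [0, 0], so no final state is reachable.
Total: 0.

0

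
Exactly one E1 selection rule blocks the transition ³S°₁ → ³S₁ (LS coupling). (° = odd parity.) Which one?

the L=0 ↔ L=0 exclusion

Initial level: S=1, L=0, J=1, parity odd. Final level: S=1, L=0, J=1, parity even.
ΔL = 0, ±1 (not L=0↔0): L: 0 → 0, ΔL = +0 — fails.
ΔJ = 0, ±1 (not J=0↔0): J: 1 → 1, ΔJ = +0 — passes.
Parity must change: odd → even — passes.
ΔS = 0: S: 1 → 1 — passes.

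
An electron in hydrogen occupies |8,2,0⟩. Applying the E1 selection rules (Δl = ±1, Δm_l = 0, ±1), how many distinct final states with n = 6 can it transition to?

6

E1 requires Δl = ±1, so l_f ∈ {1, 3}; with 0 ≤ l_f ≤ n_f−1 = 5, the allowed l_f values are {1, 3}.
For l_f = 1: m_f ∈ {m_i−1, m_i, m_i+1} ∩ [−1, 1] = {-1, 0, 1} → 3 states.
For l_f = 3: m_f ∈ {m_i−1, m_i, m_i+1} ∩ [−3, 3] = {-1, 0, 1} → 3 states.
Total: 6.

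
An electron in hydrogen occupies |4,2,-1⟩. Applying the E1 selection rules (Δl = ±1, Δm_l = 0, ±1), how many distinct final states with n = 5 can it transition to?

5

E1 requires Δl = ±1, so l_f ∈ {1, 3}; with 0 ≤ l_f ≤ n_f−1 = 4, the allowed l_f values are {1, 3}.
For l_f = 1: m_f ∈ {m_i−1, m_i, m_i+1} ∩ [−1, 1] = {-1, 0} → 2 states.
For l_f = 3: m_f ∈ {m_i−1, m_i, m_i+1} ∩ [−3, 3] = {-2, -1, 0} → 3 states.
Total: 5.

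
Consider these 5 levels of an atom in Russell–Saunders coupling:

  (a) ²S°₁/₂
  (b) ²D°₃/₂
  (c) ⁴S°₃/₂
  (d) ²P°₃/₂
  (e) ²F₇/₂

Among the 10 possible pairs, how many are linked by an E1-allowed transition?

0

(a)–(b): forbidden (parity, ΔL).
(a)–(c): forbidden (parity, ΔS, ΔL).
(a)–(d): forbidden (parity).
(a)–(e): forbidden (ΔL, ΔJ).
(b)–(c): forbidden (parity, ΔS, ΔL).
(b)–(d): forbidden (parity).
(b)–(e): forbidden (ΔJ).
(c)–(d): forbidden (parity, ΔS).
(c)–(e): forbidden (ΔS, ΔL, ΔJ).
(d)–(e): forbidden (ΔL, ΔJ).
Allowed pairs: 0 of 10.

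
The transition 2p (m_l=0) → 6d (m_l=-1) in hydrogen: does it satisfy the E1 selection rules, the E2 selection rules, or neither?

E1

Δl = 2 − 1 = +1; l_i + l_f = 3.
Δm_l = -1.
E1 (Δl = ±1, |Δm_l| ≤ 1): satisfied.
E2 (Δl = 0,±2, l_i+l_f ≥ 2, |Δm_l| ≤ 2): not satisfied.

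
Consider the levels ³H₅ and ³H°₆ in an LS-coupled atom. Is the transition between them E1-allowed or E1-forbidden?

Initial level: S=1, L=5, J=5, parity even. Final level: S=1, L=5, J=6, parity odd.
ΔS = 0: S: 1 → 1 — satisfied.
Parity must change: even → odd — satisfied.
ΔL = 0, ±1 (not L=0↔0): L: 5 → 5, ΔL = +0 — satisfied.
ΔJ = 0, ±1 (not J=0↔0): J: 5 → 6, ΔJ = +1 — satisfied.
All four E1 rules are satisfied.

allowed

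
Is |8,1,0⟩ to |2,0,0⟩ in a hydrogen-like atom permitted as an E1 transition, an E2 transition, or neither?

E1

Δl = 0 − 1 = -1; l_i + l_f = 1.
Δm_l = +0.
E1 (Δl = ±1, |Δm_l| ≤ 1): satisfied.
E2 (Δl = 0,±2, l_i+l_f ≥ 2, |Δm_l| ≤ 2): not satisfied.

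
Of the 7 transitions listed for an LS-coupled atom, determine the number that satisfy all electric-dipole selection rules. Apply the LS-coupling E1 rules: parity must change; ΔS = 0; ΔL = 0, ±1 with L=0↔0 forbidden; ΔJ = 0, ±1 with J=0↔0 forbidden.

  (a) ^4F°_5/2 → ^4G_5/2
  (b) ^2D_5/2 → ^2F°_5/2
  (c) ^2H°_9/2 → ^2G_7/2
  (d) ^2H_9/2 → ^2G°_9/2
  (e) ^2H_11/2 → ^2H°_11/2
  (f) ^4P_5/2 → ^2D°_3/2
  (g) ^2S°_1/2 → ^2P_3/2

6

(a) allowed
(b) allowed
(c) allowed
(d) allowed
(e) allowed
(f) forbidden (ΔS fails)
(g) allowed
Total allowed: 6 of 7.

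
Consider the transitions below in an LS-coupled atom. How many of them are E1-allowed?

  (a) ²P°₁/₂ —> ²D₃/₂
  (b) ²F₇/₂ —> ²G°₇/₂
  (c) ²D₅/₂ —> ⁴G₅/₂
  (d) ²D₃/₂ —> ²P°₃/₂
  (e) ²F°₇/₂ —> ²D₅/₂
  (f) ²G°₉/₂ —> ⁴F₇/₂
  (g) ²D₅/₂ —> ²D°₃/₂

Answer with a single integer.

5

(a) allowed
(b) allowed
(c) forbidden (parity, ΔS, ΔL fail)
(d) allowed
(e) allowed
(f) forbidden (ΔS fails)
(g) allowed
Total allowed: 5 of 7.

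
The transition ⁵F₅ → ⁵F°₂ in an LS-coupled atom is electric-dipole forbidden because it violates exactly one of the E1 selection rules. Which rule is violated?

the ΔJ = 0, ±1 rule

Reading off the term symbols: S 2→2, L 3→3, J 5→2, parity even→odd.
Parity must change: even → odd — passes.
ΔS = 0: S: 2 → 2 — passes.
ΔL = 0, ±1 (not L=0↔0): L: 3 → 3, ΔL = +0 — passes.
ΔJ = 0, ±1 (not J=0↔0): J: 5 → 2, ΔJ = -3 — fails.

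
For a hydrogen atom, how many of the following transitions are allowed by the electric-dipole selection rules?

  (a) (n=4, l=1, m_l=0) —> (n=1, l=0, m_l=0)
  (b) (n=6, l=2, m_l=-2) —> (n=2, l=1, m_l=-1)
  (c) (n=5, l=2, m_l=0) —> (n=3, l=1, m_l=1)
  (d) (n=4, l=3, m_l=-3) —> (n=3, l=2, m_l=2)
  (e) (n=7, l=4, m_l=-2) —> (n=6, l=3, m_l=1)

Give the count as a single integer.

(a) allowed
(b) allowed
(c) allowed
(d) forbidden — Δm_l = +5 (E1 requires Δm_l = 0, ±1)
(e) forbidden — Δm_l = +3 (E1 requires Δm_l = 0, ±1)
Total allowed: 3 of 5.

3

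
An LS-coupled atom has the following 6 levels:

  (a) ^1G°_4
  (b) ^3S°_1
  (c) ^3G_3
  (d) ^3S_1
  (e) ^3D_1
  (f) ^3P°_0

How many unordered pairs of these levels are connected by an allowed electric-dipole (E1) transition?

(a)–(b): forbidden (parity, ΔS, ΔL, ΔJ).
(a)–(c): forbidden (ΔS).
(a)–(d): forbidden (ΔS, ΔL, ΔJ).
(a)–(e): forbidden (ΔS, ΔL, ΔJ).
(a)–(f): forbidden (parity, ΔS, ΔL, ΔJ).
(b)–(c): forbidden (ΔL, ΔJ).
(b)–(d): forbidden (ΔL).
(b)–(e): forbidden (ΔL).
(b)–(f): forbidden (parity).
(c)–(d): forbidden (parity, ΔL, ΔJ).
(c)–(e): forbidden (parity, ΔL, ΔJ).
(c)–(f): forbidden (ΔL, ΔJ).
(d)–(e): forbidden (parity, ΔL).
(d)–(f): allowed.
(e)–(f): allowed.
Allowed pairs: 2 of 15.

2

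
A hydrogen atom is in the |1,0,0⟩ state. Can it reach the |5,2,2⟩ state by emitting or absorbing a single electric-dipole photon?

forbidden

l: 0 → 2 (Δl = +2). Δl = ±1 ✗.
Δm_l = 2 − (0) = +2. E1 requires Δm_l = 0, ±1: ✗.
The transition is electric-dipole forbidden.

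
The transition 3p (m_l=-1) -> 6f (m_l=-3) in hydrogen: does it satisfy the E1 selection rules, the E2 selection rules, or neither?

Δl = 3 − 1 = +2; l_i + l_f = 4.
Δm_l = -2.
E1 (Δl = ±1, |Δm_l| ≤ 1): not satisfied.
E2 (Δl = 0,±2, l_i+l_f ≥ 2, |Δm_l| ≤ 2): satisfied.

E2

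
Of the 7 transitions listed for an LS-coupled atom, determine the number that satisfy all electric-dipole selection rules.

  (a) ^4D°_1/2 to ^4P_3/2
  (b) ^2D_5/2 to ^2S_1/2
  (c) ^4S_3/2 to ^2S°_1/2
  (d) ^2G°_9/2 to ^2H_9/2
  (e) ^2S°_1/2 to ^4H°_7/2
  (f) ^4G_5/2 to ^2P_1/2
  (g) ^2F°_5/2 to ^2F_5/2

3

(a) allowed
(b) forbidden (parity, ΔL, ΔJ fail)
(c) forbidden (ΔS, ΔL fail)
(d) allowed
(e) forbidden (parity, ΔS, ΔL, ΔJ fail)
(f) forbidden (parity, ΔS, ΔL, ΔJ fail)
(g) allowed
Total allowed: 3 of 7.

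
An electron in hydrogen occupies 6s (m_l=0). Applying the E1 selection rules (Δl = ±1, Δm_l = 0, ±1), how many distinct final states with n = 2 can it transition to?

E1 requires Δl = ±1, so l_f ∈ {-1, 1}; with 0 ≤ l_f ≤ n_f−1 = 1, the allowed l_f values are {1}.
For l_f = 1: m_f ∈ {m_i−1, m_i, m_i+1} ∩ [−1, 1] = {-1, 0, 1} → 3 states.
Total: 3.

3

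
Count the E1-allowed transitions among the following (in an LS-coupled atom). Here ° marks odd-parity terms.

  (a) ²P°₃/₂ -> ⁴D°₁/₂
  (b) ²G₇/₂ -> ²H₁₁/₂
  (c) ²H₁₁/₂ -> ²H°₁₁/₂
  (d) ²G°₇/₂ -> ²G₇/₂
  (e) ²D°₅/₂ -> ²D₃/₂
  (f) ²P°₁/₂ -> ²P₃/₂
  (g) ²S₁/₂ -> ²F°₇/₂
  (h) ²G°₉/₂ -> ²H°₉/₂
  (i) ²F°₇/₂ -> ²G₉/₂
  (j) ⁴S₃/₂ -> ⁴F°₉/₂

5

(a) forbidden (parity, ΔS fail)
(b) forbidden (parity, ΔJ fail)
(c) allowed
(d) allowed
(e) allowed
(f) allowed
(g) forbidden (ΔL, ΔJ fail)
(h) forbidden (parity fails)
(i) allowed
(j) forbidden (ΔL, ΔJ fail)
Total allowed: 5 of 10.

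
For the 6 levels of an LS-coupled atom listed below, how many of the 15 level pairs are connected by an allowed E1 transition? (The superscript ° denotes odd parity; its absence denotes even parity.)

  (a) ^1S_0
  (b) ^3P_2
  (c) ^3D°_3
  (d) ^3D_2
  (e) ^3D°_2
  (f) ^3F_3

(a)–(b): forbidden (parity, ΔS, ΔJ).
(a)–(c): forbidden (ΔS, ΔL, ΔJ).
(a)–(d): forbidden (parity, ΔS, ΔL, ΔJ).
(a)–(e): forbidden (ΔS, ΔL, ΔJ).
(a)–(f): forbidden (parity, ΔS, ΔL, ΔJ).
(b)–(c): allowed.
(b)–(d): forbidden (parity).
(b)–(e): allowed.
(b)–(f): forbidden (parity, ΔL).
(c)–(d): allowed.
(c)–(e): forbidden (parity).
(c)–(f): allowed.
(d)–(e): allowed.
(d)–(f): forbidden (parity).
(e)–(f): allowed.
Allowed pairs: 6 of 15.

6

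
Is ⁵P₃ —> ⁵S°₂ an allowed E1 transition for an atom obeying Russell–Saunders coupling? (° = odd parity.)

allowed

Initial level: S=2, L=1, J=3, parity even. Final level: S=2, L=0, J=2, parity odd.
ΔS = 0: S: 2 → 2 — satisfied.
Parity must change: even → odd — satisfied.
ΔJ = 0, ±1 (not J=0↔0): J: 3 → 2, ΔJ = -1 — satisfied.
ΔL = 0, ±1 (not L=0↔0): L: 1 → 0, ΔL = -1 — satisfied.
All four E1 rules are satisfied.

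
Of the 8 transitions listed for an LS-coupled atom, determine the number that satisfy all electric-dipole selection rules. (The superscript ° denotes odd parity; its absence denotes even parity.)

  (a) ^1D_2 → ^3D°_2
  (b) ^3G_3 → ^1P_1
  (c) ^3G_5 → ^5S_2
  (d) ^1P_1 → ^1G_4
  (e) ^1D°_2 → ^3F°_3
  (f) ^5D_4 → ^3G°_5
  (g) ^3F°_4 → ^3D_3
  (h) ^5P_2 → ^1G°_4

(a) forbidden (ΔS fails)
(b) forbidden (parity, ΔS, ΔL, ΔJ fail)
(c) forbidden (parity, ΔS, ΔL, ΔJ fail)
(d) forbidden (parity, ΔL, ΔJ fail)
(e) forbidden (parity, ΔS fail)
(f) forbidden (ΔS, ΔL fail)
(g) allowed
(h) forbidden (ΔS, ΔL, ΔJ fail)
Total allowed: 1 of 8.

1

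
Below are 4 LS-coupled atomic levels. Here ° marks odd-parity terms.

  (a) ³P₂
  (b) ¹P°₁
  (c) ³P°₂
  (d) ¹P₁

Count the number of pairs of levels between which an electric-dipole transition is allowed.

(a)–(b): forbidden (ΔS).
(a)–(c): allowed.
(a)–(d): forbidden (parity, ΔS).
(b)–(c): forbidden (parity, ΔS).
(b)–(d): allowed.
(c)–(d): forbidden (ΔS).
Allowed pairs: 2 of 6.

2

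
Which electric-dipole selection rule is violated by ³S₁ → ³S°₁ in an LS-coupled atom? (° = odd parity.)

the L=0 ↔ L=0 exclusion

Initial level: S=1, L=0, J=1, parity even. Final level: S=1, L=0, J=1, parity odd.
ΔL = 0, ±1 (not L=0↔0): L: 0 → 0, ΔL = +0 — fails.
Parity must change: even → odd — ok.
ΔJ = 0, ±1 (not J=0↔0): J: 1 → 1, ΔJ = +0 — ok.
ΔS = 0: S: 1 → 1 — ok.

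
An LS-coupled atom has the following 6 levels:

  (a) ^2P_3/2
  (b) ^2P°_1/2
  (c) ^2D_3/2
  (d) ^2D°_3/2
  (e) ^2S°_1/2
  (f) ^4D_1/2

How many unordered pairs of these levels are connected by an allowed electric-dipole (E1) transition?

(a)–(b): allowed.
(a)–(c): forbidden (parity).
(a)–(d): allowed.
(a)–(e): allowed.
(a)–(f): forbidden (parity, ΔS).
(b)–(c): allowed.
(b)–(d): forbidden (parity).
(b)–(e): forbidden (parity).
(b)–(f): forbidden (ΔS).
(c)–(d): allowed.
(c)–(e): forbidden (ΔL).
(c)–(f): forbidden (parity, ΔS).
(d)–(e): forbidden (parity, ΔL).
(d)–(f): forbidden (ΔS).
(e)–(f): forbidden (ΔS, ΔL).
Allowed pairs: 5 of 15.

5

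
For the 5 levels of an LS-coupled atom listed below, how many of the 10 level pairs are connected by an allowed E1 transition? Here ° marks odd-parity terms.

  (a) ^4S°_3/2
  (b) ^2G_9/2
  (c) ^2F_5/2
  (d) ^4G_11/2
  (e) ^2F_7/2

(a)–(b): forbidden (ΔS, ΔL, ΔJ).
(a)–(c): forbidden (ΔS, ΔL).
(a)–(d): forbidden (ΔL, ΔJ).
(a)–(e): forbidden (ΔS, ΔL, ΔJ).
(b)–(c): forbidden (parity, ΔJ).
(b)–(d): forbidden (parity, ΔS).
(b)–(e): forbidden (parity).
(c)–(d): forbidden (parity, ΔS, ΔJ).
(c)–(e): forbidden (parity).
(d)–(e): forbidden (parity, ΔS, ΔJ).
Allowed pairs: 0 of 10.

0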